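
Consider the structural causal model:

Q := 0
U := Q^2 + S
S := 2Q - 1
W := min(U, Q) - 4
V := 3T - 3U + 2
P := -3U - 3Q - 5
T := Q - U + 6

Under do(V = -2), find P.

Under do(V=-2), the mechanism V := 3T - 3U + 2 is discarded; V is fixed at -2.
Since P is not a descendant of the intervened variable, it is unaffected.
S = 2Q - 1  [with Q=0]  = -1
U = Q^2 + S  [with Q=0, S=-1]  = -1
P = -3U - 3Q - 5  [with U=-1, Q=0]  = -2

-2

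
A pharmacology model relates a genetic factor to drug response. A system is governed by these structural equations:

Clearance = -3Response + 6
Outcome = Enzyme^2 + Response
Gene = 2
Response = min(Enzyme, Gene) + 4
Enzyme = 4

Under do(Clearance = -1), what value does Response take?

6

Under do(Clearance=-1), the mechanism Clearance = -3Response + 6 is discarded; Clearance is fixed at -1.
Since Response is not a descendant of the intervened variable, it is unaffected.
Response = min(Enzyme, Gene) + 4  [with Enzyme=4, Gene=2]  = 6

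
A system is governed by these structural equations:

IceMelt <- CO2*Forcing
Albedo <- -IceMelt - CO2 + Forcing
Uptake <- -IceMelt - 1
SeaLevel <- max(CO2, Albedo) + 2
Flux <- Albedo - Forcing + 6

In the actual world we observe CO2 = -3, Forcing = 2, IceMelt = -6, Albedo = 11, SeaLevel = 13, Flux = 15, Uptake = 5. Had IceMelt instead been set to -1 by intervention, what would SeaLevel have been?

do(IceMelt=-1) replaces the equation IceMelt <- CO2*Forcing with the constant IceMelt = -1.
Albedo = -IceMelt - CO2 + Forcing  [with IceMelt=-1, CO2=-3, Forcing=2]  = 6
SeaLevel = max(CO2, Albedo) + 2  [with CO2=-3, Albedo=6]  = 8

8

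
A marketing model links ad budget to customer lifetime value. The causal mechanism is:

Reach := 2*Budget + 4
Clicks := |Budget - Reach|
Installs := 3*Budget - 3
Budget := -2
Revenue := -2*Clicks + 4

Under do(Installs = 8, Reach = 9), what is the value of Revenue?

The joint intervention fixes Installs = 8, Reach = 9, removing each variable's own equation.
Clicks = |Budget - Reach|  [with Budget=-2, Reach=9]  = 11
Revenue = -2*Clicks + 4  [with Clicks=11]  = -18

-18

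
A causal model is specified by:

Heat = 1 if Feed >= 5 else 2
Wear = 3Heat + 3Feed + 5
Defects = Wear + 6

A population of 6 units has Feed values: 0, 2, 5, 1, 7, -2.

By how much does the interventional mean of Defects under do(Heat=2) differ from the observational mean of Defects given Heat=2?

Every unit gets Heat=2 under the intervention. Defects values become 17, 23, 32, 20, 38, 11; E[Defects|do(Heat=2)] = 23.5.
Observing Heat=2 restricts to units where Heat's equation naturally yields 2: Feed ∈ {0, 2, 1, -2}. In that subpopulation Defects = 17, 23, 20, 11, mean 17.75.
Difference = 23.5 − 17.75 = 5.75.

5.75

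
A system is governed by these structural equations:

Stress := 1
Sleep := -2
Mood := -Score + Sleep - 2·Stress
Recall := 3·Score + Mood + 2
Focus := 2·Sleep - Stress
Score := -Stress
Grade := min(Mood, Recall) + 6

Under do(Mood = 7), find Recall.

The intervention breaks the incoming arrows to Mood: Mood := -Score + Sleep - 2·Stress no longer applies, and Mood = 7.
Score = -Stress  [with Stress=1]  = -1
Recall = 3·Score + Mood + 2  [with Score=-1, Mood=7]  = 6

6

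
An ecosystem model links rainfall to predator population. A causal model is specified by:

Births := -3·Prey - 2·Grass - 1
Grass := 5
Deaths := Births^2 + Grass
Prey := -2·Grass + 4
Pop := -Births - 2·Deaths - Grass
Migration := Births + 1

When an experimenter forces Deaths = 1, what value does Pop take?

Under do(Deaths=1), the mechanism Deaths := Births^2 + Grass is discarded; Deaths is fixed at 1.
Prey = -2·Grass + 4  [with Grass=5]  = -6
Births = -3·Prey - 2·Grass - 1  [with Prey=-6, Grass=5]  = 7
Pop = -Births - 2·Deaths - Grass  [with Births=7, Deaths=1, Grass=5]  = -14

-14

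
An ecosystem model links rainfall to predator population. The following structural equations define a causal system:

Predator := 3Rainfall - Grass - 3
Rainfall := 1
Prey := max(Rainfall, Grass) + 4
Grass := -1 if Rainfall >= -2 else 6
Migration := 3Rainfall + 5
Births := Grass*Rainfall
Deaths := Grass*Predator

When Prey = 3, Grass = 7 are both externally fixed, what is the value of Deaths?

Setting Prey = 3, Grass = 7 by intervention discards those variables' equations.
Predator = 3Rainfall - Grass - 3  [with Rainfall=1, Grass=7]  = -7
Deaths = Grass*Predator  [with Grass=7, Predator=-7]  = -49

-49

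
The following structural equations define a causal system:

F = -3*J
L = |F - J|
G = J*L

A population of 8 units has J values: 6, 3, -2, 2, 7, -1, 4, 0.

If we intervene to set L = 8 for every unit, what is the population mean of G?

Under do(L=8), L's equation is replaced by L=8 for every unit. Per-unit G: 48, 24, -16, 16, 56, -8, 32, 0. Mean = 19.

19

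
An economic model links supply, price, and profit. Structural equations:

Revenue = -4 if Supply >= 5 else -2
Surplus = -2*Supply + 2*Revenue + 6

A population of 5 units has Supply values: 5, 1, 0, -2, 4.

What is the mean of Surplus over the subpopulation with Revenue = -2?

0.5

Conditioning on Revenue=-2 selects the 4 unit(s) with Supply ∈ {1, 0, -2, 4}. Their Surplus values: 0, 2, 6, -6. Mean = 0.5.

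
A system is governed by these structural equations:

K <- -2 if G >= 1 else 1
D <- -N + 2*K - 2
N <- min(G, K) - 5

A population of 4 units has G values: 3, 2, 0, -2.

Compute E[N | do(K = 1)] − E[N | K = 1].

Every unit gets K=1 under the intervention. N values become -4, -4, -5, -7; E[N|do(K=1)] = -5.
Conditioning on K=1 selects the 2 unit(s) with G ∈ {0, -2}. Their N values: -5, -7. Mean = -6.
Difference = -5 − (-6) = 1.

1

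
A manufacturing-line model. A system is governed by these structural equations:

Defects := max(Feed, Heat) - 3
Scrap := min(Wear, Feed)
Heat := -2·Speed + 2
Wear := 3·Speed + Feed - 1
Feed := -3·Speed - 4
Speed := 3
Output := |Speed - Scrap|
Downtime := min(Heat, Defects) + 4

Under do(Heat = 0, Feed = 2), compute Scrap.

Setting Heat = 0, Feed = 2 by intervention discards those variables' equations.
Wear = 3·Speed + Feed - 1  [with Speed=3, Feed=2]  = 10
Scrap = min(Wear, Feed)  [with Wear=10, Feed=2]  = 2

2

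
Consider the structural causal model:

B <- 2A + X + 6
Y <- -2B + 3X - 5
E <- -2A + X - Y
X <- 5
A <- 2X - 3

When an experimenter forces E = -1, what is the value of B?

25

do(E=-1) replaces the equation E <- -2A + X - Y with the constant E = -1.
B is not downstream of the intervention, so its value is determined by the original equations.
A = 2X - 3  [with X=5]  = 7
B = 2A + X + 6  [with A=7, X=5]  = 25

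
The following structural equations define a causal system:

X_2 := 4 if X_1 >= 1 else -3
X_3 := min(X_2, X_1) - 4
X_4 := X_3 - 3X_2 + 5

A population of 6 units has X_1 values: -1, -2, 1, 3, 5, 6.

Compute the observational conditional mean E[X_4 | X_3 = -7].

Conditioning on X_3=-7 selects the 2 unit(s) with X_1 ∈ {-1, -2}. Their X_4 values: 7, 7. Mean = 7.

7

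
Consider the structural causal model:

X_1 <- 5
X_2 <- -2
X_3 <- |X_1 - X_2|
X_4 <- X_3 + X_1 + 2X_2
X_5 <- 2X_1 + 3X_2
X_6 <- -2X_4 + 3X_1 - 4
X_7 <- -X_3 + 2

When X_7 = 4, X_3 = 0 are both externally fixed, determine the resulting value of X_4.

The joint intervention fixes X_7 = 4, X_3 = 0, removing each variable's own equation.
X_4 = X_3 + X_1 + 2X_2  [with X_3=0, X_1=5, X_2=-2]  = 1

1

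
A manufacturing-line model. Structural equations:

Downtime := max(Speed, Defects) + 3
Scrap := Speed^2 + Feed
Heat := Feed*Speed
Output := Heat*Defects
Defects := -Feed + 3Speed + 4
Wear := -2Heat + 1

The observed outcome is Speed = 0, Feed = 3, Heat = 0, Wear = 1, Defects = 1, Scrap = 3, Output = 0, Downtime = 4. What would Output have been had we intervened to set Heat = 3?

The intervention breaks the incoming arrows to Heat: Heat := Feed*Speed no longer applies, and Heat = 3.
Defects = -Feed + 3Speed + 4  [with Feed=3, Speed=0]  = 1
Output = Heat*Defects  [with Heat=3, Defects=1]  = 3

3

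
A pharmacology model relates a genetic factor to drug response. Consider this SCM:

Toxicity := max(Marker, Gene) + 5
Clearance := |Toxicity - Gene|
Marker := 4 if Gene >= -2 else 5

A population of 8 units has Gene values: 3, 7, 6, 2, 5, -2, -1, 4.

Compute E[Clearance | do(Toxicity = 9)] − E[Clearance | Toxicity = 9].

-1.8

Every unit gets Toxicity=9 under the intervention. Clearance values become 6, 2, 3, 7, 4, 11, 10, 5; E[Clearance|do(Toxicity=9)] = 6.
Observing Toxicity=9 restricts to units where Toxicity's equation naturally yields 9: Gene ∈ {3, 2, -2, -1, 4}. In that subpopulation Clearance = 6, 7, 11, 10, 5, mean 7.8.
Difference = 6 − 7.8 = -1.8.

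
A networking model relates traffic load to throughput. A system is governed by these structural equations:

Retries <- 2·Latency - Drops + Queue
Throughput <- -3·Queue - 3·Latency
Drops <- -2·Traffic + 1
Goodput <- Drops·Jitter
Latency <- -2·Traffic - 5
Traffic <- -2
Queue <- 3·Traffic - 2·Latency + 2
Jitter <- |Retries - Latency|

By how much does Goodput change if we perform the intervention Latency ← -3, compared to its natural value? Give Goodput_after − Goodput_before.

-10

do(Latency=-3) replaces the equation Latency <- -2·Traffic - 5 with the constant Latency = -3.
Queue = 3·Traffic - 2·Latency + 2  [with Traffic=-2, Latency=-3]  = 2
Drops = -2·Traffic + 1  [with Traffic=-2]  = 5
Retries = 2·Latency - Drops + Queue  [with Latency=-3, Drops=5, Queue=2]  = -9
Jitter = |Retries - Latency|  [with Retries=-9, Latency=-3]  = 6
Goodput = Drops·Jitter  [with Drops=5, Jitter=6]  = 30
Without intervention: Latency = -2·Traffic - 5  [with Traffic=-2]  = -1; Queue = 3·Traffic - 2·Latency + 2  [with Traffic=-2, Latency=-1]  = -2; Drops = -2·Traffic + 1  [with Traffic=-2]  = 5; Retries = 2·Latency - Drops + Queue  [with Latency=-1, Drops=5, Queue=-2]  = -9; Jitter = |Retries - Latency|  [with Retries=-9, Latency=-1]  = 8; Goodput = Drops·Jitter  [with Drops=5, Jitter=8]  = 40.
Change = 30 − 40 = -10.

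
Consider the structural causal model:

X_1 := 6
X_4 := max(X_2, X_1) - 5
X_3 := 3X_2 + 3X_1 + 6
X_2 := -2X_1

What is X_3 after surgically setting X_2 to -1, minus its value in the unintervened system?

33

The intervention breaks the incoming arrows to X_2: X_2 := -2X_1 no longer applies, and X_2 = -1.
X_3 = 3X_2 + 3X_1 + 6  [with X_2=-1, X_1=6]  = 21
Without intervention: X_2 = -2X_1  [with X_1=6]  = -12; X_3 = 3X_2 + 3X_1 + 6  [with X_2=-12, X_1=6]  = -12.
Change = 21 − (-12) = 33.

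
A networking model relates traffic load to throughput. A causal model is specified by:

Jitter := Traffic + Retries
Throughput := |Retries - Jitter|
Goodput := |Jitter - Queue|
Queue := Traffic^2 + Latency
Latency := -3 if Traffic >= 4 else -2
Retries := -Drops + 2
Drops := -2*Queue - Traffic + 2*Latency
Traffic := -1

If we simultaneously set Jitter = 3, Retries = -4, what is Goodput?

Under do(Jitter = 3, Retries = -4), each intervened variable's structural equation is replaced by its fixed value.
Latency = -3 if Traffic >= 4 else -2  [with Traffic=-1]  = -2
Queue = Traffic^2 + Latency  [with Traffic=-1, Latency=-2]  = -1
Goodput = |Jitter - Queue|  [with Jitter=3, Queue=-1]  = 4

4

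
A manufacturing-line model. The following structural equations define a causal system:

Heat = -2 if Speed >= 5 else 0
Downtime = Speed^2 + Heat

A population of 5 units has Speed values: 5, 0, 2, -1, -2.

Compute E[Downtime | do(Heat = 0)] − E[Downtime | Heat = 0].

The intervention sets Heat=0 in all 5 units regardless of Speed. Recomputing Downtime per unit gives 25, 0, 4, 1, 4; average 6.8.
Observing Heat=0 restricts to units where Heat's equation naturally yields 0: Speed ∈ {0, 2, -1, -2}. In that subpopulation Downtime = 0, 4, 1, 4, mean 2.25.
Difference = 6.8 − 2.25 = 4.55.

4.55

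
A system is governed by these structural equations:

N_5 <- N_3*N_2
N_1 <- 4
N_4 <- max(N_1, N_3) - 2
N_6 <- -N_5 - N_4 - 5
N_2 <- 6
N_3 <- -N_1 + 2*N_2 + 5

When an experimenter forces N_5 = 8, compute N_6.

The intervention breaks the incoming arrows to N_5: N_5 <- N_3*N_2 no longer applies, and N_5 = 8.
N_3 = -N_1 + 2*N_2 + 5  [with N_1=4, N_2=6]  = 13
N_4 = max(N_1, N_3) - 2  [with N_1=4, N_3=13]  = 11
N_6 = -N_5 - N_4 - 5  [with N_5=8, N_4=11]  = -24

-24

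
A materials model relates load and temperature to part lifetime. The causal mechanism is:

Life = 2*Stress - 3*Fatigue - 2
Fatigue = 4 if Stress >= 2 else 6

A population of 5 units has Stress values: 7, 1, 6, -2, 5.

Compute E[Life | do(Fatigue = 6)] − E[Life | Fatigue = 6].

do(Fatigue=6) breaks Fatigue's dependence on Stress. With Fatigue=6 fixed, Life across the units is -6, -18, -8, -24, -10, mean -13.2.
Conditioning on Fatigue=6 selects the 2 unit(s) with Stress ∈ {1, -2}. Their Life values: -18, -24. Mean = -21.
Difference = -13.2 − (-21) = 7.8.

7.8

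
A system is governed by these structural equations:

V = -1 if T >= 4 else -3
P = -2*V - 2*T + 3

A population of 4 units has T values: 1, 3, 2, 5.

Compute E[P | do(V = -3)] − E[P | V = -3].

-1.5

Under do(V=-3), V's equation is replaced by V=-3 for every unit. Per-unit P: 7, 3, 5, -1. Mean = 3.5.
Conditioning on V=-3 selects the 3 unit(s) with T ∈ {1, 3, 2}. Their P values: 7, 3, 5. Mean = 5.
Difference = 3.5 − 5 = -1.5.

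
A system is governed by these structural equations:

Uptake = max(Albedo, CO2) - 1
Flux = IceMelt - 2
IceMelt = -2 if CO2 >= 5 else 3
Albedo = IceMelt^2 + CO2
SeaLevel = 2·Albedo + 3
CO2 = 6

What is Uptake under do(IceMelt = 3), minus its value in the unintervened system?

5

Under do(IceMelt=3), the mechanism IceMelt = -2 if CO2 >= 5 else 3 is discarded; IceMelt is fixed at 3.
Albedo = IceMelt^2 + CO2  [with IceMelt=3, CO2=6]  = 15
Uptake = max(Albedo, CO2) - 1  [with Albedo=15, CO2=6]  = 14
Without intervention: IceMelt = -2 if CO2 >= 5 else 3  [with CO2=6]  = -2; Albedo = IceMelt^2 + CO2  [with IceMelt=-2, CO2=6]  = 10; Uptake = max(Albedo, CO2) - 1  [with Albedo=10, CO2=6]  = 9.
Change = 14 − 9 = 5.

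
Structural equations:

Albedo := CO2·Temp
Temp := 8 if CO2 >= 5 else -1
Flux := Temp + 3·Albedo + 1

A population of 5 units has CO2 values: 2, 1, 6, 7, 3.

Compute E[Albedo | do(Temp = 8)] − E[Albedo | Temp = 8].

-21.6

Every unit gets Temp=8 under the intervention. Albedo values become 16, 8, 48, 56, 24; E[Albedo|do(Temp=8)] = 30.4.
Observing Temp=8 restricts to units where Temp's equation naturally yields 8: CO2 ∈ {6, 7}. In that subpopulation Albedo = 48, 56, mean 52.
Difference = 30.4 − 52 = -21.6.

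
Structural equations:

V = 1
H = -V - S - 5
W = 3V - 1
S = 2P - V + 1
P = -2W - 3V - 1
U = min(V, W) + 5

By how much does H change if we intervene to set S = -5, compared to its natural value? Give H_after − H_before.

Under do(S=-5), the mechanism S = 2P - V + 1 is discarded; S is fixed at -5.
H = -V - S - 5  [with V=1, S=-5]  = -1
Without intervention: W = 3V - 1  [with V=1]  = 2; P = -2W - 3V - 1  [with W=2, V=1]  = -8; S = 2P - V + 1  [with P=-8, V=1]  = -16; H = -V - S - 5  [with V=1, S=-16]  = 10.
Change = -1 − 10 = -11.

-11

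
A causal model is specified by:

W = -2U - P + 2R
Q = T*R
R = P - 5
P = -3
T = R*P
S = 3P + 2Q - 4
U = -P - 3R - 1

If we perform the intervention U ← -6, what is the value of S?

do(U=-6) replaces the equation U = -P - 3R - 1 with the constant U = -6.
Since S is not a descendant of the intervened variable, it is unaffected.
R = P - 5  [with P=-3]  = -8
T = R*P  [with R=-8, P=-3]  = 24
Q = T*R  [with T=24, R=-8]  = -192
S = 3P + 2Q - 4  [with P=-3, Q=-192]  = -397

-397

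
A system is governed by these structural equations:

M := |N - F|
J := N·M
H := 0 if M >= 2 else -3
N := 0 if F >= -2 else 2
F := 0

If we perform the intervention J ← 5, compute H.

Intervening sets J = 5 and removes its equation (J := N·M).
No directed path runs from J to H, so H keeps its natural value.
N = 0 if F >= -2 else 2  [with F=0]  = 0
M = |N - F|  [with N=0, F=0]  = 0
H = 0 if M >= 2 else -3  [with M=0]  = -3

-3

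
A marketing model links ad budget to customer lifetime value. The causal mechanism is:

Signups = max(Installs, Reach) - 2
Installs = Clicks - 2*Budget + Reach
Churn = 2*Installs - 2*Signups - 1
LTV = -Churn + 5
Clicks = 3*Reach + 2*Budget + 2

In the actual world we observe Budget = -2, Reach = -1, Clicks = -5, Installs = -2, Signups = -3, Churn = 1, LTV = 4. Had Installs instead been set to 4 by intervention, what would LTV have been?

2

The intervention breaks the incoming arrows to Installs: Installs = Clicks - 2*Budget + Reach no longer applies, and Installs = 4.
Signups = max(Installs, Reach) - 2  [with Installs=4, Reach=-1]  = 2
Churn = 2*Installs - 2*Signups - 1  [with Installs=4, Signups=2]  = 3
LTV = -Churn + 5  [with Churn=3]  = 2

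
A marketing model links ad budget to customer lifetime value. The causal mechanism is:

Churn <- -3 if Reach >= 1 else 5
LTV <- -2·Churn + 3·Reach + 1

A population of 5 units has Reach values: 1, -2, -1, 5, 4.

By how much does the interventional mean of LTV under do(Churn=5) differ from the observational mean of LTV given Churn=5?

8.7

Under do(Churn=5), Churn's equation is replaced by Churn=5 for every unit. Per-unit LTV: -6, -15, -12, 6, 3. Mean = -4.8.
Observing Churn=5 restricts to units where Churn's equation naturally yields 5: Reach ∈ {-2, -1}. In that subpopulation LTV = -15, -12, mean -13.5.
Difference = -4.8 − (-13.5) = 8.7.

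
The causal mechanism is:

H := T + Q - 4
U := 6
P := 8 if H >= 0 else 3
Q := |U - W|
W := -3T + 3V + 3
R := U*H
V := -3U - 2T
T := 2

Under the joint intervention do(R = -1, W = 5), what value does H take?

Setting R = -1, W = 5 by intervention discards those variables' equations.
Q = |U - W|  [with U=6, W=5]  = 1
H = T + Q - 4  [with T=2, Q=1]  = -1

-1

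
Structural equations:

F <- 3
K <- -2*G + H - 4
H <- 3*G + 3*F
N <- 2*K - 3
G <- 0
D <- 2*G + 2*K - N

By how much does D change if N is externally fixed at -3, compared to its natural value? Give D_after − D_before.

10

The intervention breaks the incoming arrows to N: N <- 2*K - 3 no longer applies, and N = -3.
H = 3*G + 3*F  [with G=0, F=3]  = 9
K = -2*G + H - 4  [with G=0, H=9]  = 5
D = 2*G + 2*K - N  [with G=0, K=5, N=-3]  = 13
Without intervention: H = 3*G + 3*F  [with G=0, F=3]  = 9; K = -2*G + H - 4  [with G=0, H=9]  = 5; N = 2*K - 3  [with K=5]  = 7; D = 2*G + 2*K - N  [with G=0, K=5, N=7]  = 3.
Change = 13 − 3 = 10.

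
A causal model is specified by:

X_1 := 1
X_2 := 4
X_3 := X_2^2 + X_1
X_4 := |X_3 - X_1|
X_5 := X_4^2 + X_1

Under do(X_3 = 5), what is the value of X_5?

17

do(X_3=5) replaces the equation X_3 := X_2^2 + X_1 with the constant X_3 = 5.
X_4 = |X_3 - X_1|  [with X_3=5, X_1=1]  = 4
X_5 = X_4^2 + X_1  [with X_4=4, X_1=1]  = 17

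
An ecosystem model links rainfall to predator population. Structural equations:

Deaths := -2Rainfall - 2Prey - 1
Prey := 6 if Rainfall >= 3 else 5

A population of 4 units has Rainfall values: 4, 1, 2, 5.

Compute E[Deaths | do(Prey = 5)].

Under do(Prey=5), Prey's equation is replaced by Prey=5 for every unit. Per-unit Deaths: -19, -13, -15, -21. Mean = -17.

-17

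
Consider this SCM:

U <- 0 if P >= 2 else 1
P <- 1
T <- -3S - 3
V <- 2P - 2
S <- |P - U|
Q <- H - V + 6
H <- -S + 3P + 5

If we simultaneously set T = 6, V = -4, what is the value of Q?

18

Under do(T = 6, V = -4), each intervened variable's structural equation is replaced by its fixed value.
U = 0 if P >= 2 else 1  [with P=1]  = 1
S = |P - U|  [with P=1, U=1]  = 0
H = -S + 3P + 5  [with S=0, P=1]  = 8
Q = H - V + 6  [with H=8, V=-4]  = 18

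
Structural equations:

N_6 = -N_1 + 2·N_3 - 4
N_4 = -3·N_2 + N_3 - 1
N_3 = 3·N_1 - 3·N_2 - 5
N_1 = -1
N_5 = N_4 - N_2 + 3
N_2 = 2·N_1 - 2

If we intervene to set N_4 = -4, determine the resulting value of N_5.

3

Intervening sets N_4 = -4 and removes its equation (N_4 = -3·N_2 + N_3 - 1).
N_2 = 2·N_1 - 2  [with N_1=-1]  = -4
N_5 = N_4 - N_2 + 3  [with N_4=-4, N_2=-4]  = 3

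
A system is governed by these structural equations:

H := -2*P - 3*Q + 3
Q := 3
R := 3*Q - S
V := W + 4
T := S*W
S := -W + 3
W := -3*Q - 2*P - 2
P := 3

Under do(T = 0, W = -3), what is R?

3

Under do(T = 0, W = -3), each intervened variable's structural equation is replaced by its fixed value.
S = -W + 3  [with W=-3]  = 6
R = 3*Q - S  [with Q=3, S=6]  = 3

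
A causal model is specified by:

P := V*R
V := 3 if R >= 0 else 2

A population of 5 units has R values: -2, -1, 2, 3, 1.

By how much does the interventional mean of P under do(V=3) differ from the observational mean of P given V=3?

-4.2

do(V=3) breaks V's dependence on R. With V=3 fixed, P across the units is -6, -3, 6, 9, 3, mean 1.8.
Conditioning on V=3 selects the 3 unit(s) with R ∈ {2, 3, 1}. Their P values: 6, 9, 3. Mean = 6.
Difference = 1.8 − 6 = -4.2.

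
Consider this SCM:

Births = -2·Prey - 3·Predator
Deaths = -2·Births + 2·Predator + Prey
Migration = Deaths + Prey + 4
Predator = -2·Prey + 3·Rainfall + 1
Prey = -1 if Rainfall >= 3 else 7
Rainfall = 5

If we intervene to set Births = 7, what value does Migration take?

24

Under do(Births=7), the mechanism Births = -2·Prey - 3·Predator is discarded; Births is fixed at 7.
Prey = -1 if Rainfall >= 3 else 7  [with Rainfall=5]  = -1
Predator = -2·Prey + 3·Rainfall + 1  [with Prey=-1, Rainfall=5]  = 18
Deaths = -2·Births + 2·Predator + Prey  [with Births=7, Predator=18, Prey=-1]  = 21
Migration = Deaths + Prey + 4  [with Deaths=21, Prey=-1]  = 24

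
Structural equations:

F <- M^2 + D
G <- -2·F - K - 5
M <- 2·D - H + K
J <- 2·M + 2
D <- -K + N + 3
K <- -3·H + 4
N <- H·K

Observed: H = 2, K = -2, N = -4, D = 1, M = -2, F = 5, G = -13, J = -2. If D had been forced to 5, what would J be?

14

do(D=5) replaces the equation D <- -K + N + 3 with the constant D = 5.
K = -3·H + 4  [with H=2]  = -2
M = 2·D - H + K  [with D=5, H=2, K=-2]  = 6
J = 2·M + 2  [with M=6]  = 14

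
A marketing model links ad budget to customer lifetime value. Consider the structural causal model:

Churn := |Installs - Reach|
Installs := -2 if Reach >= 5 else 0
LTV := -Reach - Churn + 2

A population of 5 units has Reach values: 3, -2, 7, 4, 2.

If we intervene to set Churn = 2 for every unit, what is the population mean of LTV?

do(Churn=2) breaks Churn's dependence on Reach. With Churn=2 fixed, LTV across the units is -3, 2, -7, -4, -2, mean -2.8.

-2.8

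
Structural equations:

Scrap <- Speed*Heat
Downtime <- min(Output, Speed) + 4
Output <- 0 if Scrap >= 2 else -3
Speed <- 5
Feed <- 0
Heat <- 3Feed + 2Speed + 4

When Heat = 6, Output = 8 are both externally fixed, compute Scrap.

The joint intervention fixes Heat = 6, Output = 8, removing each variable's own equation.
Scrap = Speed*Heat  [with Speed=5, Heat=6]  = 30

30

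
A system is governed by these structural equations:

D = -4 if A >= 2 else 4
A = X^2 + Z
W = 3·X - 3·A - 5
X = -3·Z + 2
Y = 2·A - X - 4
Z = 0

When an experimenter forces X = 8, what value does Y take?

Under do(X=8), the mechanism X = -3·Z + 2 is discarded; X is fixed at 8.
A = X^2 + Z  [with X=8, Z=0]  = 64
Y = 2·A - X - 4  [with A=64, X=8]  = 116

116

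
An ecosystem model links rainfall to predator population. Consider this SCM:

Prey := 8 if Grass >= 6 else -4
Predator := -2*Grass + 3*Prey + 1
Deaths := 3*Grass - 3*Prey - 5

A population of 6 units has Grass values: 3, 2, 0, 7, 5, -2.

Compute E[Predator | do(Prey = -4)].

-16

Under do(Prey=-4), Prey's equation is replaced by Prey=-4 for every unit. Per-unit Predator: -17, -15, -11, -25, -21, -7. Mean = -16.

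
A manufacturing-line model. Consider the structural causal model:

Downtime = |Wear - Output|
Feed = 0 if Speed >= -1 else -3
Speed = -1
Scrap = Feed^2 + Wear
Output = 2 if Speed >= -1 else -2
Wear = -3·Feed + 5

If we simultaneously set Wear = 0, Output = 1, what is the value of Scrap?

The joint intervention fixes Wear = 0, Output = 1, removing each variable's own equation.
Feed = 0 if Speed >= -1 else -3  [with Speed=-1]  = 0
Scrap = Feed^2 + Wear  [with Feed=0, Wear=0]  = 0

0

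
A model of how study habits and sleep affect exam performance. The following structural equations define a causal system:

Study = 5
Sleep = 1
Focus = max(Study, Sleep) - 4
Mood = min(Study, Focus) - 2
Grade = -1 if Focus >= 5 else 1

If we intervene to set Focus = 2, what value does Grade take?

1

do(Focus=2) replaces the equation Focus = max(Study, Sleep) - 4 with the constant Focus = 2.
Grade = -1 if Focus >= 5 else 1  [with Focus=2]  = 1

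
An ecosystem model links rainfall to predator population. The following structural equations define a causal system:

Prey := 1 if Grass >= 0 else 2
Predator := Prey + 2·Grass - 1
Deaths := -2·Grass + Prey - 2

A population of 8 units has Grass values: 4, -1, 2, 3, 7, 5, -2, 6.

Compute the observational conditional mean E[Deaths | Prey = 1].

-10

Observing Prey=1 restricts to units where Prey's equation naturally yields 1: Grass ∈ {4, 2, 3, 7, 5, 6}. In that subpopulation Deaths = -9, -5, -7, -15, -11, -13, mean -10.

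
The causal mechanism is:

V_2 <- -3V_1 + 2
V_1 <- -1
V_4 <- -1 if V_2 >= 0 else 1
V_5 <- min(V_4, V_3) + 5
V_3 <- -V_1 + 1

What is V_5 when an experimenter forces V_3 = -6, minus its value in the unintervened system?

-5

do(V_3=-6) replaces the equation V_3 <- -V_1 + 1 with the constant V_3 = -6.
V_2 = -3V_1 + 2  [with V_1=-1]  = 5
V_4 = -1 if V_2 >= 0 else 1  [with V_2=5]  = -1
V_5 = min(V_4, V_3) + 5  [with V_4=-1, V_3=-6]  = -1
Without intervention: V_2 = -3V_1 + 2  [with V_1=-1]  = 5; V_3 = -V_1 + 1  [with V_1=-1]  = 2; V_4 = -1 if V_2 >= 0 else 1  [with V_2=5]  = -1; V_5 = min(V_4, V_3) + 5  [with V_4=-1, V_3=2]  = 4.
Change = -1 − 4 = -5.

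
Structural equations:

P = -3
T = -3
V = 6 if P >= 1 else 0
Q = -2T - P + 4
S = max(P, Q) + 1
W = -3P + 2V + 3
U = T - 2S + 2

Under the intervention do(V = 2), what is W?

16

The intervention breaks the incoming arrows to V: V = 6 if P >= 1 else 0 no longer applies, and V = 2.
W = -3P + 2V + 3  [with P=-3, V=2]  = 16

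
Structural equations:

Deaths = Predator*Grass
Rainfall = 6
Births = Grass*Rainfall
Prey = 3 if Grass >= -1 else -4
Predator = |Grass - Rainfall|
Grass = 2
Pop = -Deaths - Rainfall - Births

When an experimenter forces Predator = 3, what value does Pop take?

-24

The intervention breaks the incoming arrows to Predator: Predator = |Grass - Rainfall| no longer applies, and Predator = 3.
Births = Grass*Rainfall  [with Grass=2, Rainfall=6]  = 12
Deaths = Predator*Grass  [with Predator=3, Grass=2]  = 6
Pop = -Deaths - Rainfall - Births  [with Deaths=6, Rainfall=6, Births=12]  = -24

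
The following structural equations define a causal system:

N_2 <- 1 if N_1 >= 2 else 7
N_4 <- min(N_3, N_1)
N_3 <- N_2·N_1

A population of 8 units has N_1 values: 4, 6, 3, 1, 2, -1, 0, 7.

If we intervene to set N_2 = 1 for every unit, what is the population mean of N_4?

The intervention sets N_2=1 in all 8 units regardless of N_1. Recomputing N_4 per unit gives 4, 6, 3, 1, 2, -1, 0, 7; average 2.75.

2.75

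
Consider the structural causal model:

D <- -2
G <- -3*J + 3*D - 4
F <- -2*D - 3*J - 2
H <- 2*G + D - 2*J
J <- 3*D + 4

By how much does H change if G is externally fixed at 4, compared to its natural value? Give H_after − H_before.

do(G=4) replaces the equation G <- -3*J + 3*D - 4 with the constant G = 4.
J = 3*D + 4  [with D=-2]  = -2
H = 2*G + D - 2*J  [with G=4, D=-2, J=-2]  = 10
Without intervention: J = 3*D + 4  [with D=-2]  = -2; G = -3*J + 3*D - 4  [with J=-2, D=-2]  = -4; H = 2*G + D - 2*J  [with G=-4, D=-2, J=-2]  = -6.
Change = 10 − (-6) = 16.

16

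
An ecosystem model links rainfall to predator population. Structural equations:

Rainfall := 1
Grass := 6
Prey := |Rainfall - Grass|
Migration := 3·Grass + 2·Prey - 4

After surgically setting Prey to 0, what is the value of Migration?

14

The intervention breaks the incoming arrows to Prey: Prey := |Rainfall - Grass| no longer applies, and Prey = 0.
Migration = 3·Grass + 2·Prey - 4  [with Grass=6, Prey=0]  = 14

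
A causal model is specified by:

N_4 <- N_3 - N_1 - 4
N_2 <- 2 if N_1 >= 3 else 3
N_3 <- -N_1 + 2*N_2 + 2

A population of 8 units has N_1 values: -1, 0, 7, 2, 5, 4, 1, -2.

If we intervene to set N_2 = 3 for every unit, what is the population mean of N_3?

6

do(N_2=3) breaks N_2's dependence on N_1. With N_2=3 fixed, N_3 across the units is 9, 8, 1, 6, 3, 4, 7, 10, mean 6.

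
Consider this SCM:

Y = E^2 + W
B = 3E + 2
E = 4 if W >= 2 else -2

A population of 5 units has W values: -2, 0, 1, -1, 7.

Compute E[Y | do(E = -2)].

Every unit gets E=-2 under the intervention. Y values become 2, 4, 5, 3, 11; E[Y|do(E=-2)] = 5.

5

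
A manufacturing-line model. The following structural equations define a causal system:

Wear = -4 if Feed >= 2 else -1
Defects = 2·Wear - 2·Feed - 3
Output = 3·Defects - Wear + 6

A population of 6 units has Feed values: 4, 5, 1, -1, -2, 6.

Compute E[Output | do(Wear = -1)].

Under do(Wear=-1), Wear's equation is replaced by Wear=-1 for every unit. Per-unit Output: -32, -38, -14, -2, 4, -44. Mean = -21.

-21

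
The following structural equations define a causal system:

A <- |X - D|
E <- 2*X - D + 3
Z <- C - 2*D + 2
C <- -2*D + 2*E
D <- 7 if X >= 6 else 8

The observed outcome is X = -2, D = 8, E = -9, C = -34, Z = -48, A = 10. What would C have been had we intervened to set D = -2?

6

Under do(D=-2), the mechanism D <- 7 if X >= 6 else 8 is discarded; D is fixed at -2.
E = 2*X - D + 3  [with X=-2, D=-2]  = 1
C = -2*D + 2*E  [with D=-2, E=1]  = 6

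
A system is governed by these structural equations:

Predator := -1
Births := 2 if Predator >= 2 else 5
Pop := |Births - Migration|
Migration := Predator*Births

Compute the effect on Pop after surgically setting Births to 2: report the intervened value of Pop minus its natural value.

-6

Under do(Births=2), the mechanism Births := 2 if Predator >= 2 else 5 is discarded; Births is fixed at 2.
Migration = Predator*Births  [with Predator=-1, Births=2]  = -2
Pop = |Births - Migration|  [with Births=2, Migration=-2]  = 4
Without intervention: Births = 2 if Predator >= 2 else 5  [with Predator=-1]  = 5; Migration = Predator*Births  [with Predator=-1, Births=5]  = -5; Pop = |Births - Migration|  [with Births=5, Migration=-5]  = 10.
Change = 4 − 10 = -6.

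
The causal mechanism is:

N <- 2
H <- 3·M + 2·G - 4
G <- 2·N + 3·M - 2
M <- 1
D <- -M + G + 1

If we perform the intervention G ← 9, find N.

2

Under do(G=9), the mechanism G <- 2·N + 3·M - 2 is discarded; G is fixed at 9.
Since N is not a descendant of the intervened variable, it is unaffected.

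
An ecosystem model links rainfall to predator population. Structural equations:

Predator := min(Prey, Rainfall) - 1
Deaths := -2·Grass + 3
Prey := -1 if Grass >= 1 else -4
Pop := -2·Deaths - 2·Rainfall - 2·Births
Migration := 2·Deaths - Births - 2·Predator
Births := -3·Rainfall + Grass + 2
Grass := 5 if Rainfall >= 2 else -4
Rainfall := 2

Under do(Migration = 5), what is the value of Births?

The intervention breaks the incoming arrows to Migration: Migration := 2·Deaths - Births - 2·Predator no longer applies, and Migration = 5.
Births is not downstream of the intervention, so its value is determined by the original equations.
Grass = 5 if Rainfall >= 2 else -4  [with Rainfall=2]  = 5
Births = -3·Rainfall + Grass + 2  [with Rainfall=2, Grass=5]  = 1

1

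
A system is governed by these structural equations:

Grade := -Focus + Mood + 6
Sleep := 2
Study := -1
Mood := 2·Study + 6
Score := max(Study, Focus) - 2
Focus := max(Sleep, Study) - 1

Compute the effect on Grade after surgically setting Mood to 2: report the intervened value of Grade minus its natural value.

-2

The intervention breaks the incoming arrows to Mood: Mood := 2·Study + 6 no longer applies, and Mood = 2.
Focus = max(Sleep, Study) - 1  [with Sleep=2, Study=-1]  = 1
Grade = -Focus + Mood + 6  [with Focus=1, Mood=2]  = 7
Without intervention: Focus = max(Sleep, Study) - 1  [with Sleep=2, Study=-1]  = 1; Mood = 2·Study + 6  [with Study=-1]  = 4; Grade = -Focus + Mood + 6  [with Focus=1, Mood=4]  = 9.
Change = 7 − 9 = -2.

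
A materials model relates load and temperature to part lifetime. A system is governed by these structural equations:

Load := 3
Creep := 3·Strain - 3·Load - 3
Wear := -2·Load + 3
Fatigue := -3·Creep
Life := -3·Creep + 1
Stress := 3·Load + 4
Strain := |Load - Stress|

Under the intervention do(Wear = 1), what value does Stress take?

13

Under do(Wear=1), the mechanism Wear := -2·Load + 3 is discarded; Wear is fixed at 1.
No directed path runs from Wear to Stress, so Stress keeps its natural value.
Stress = 3·Load + 4  [with Load=3]  = 13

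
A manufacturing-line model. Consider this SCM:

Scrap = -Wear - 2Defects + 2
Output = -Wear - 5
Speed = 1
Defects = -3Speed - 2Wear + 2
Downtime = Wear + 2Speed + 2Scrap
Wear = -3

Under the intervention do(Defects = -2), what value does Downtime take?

The intervention breaks the incoming arrows to Defects: Defects = -3Speed - 2Wear + 2 no longer applies, and Defects = -2.
Scrap = -Wear - 2Defects + 2  [with Wear=-3, Defects=-2]  = 9
Downtime = Wear + 2Speed + 2Scrap  [with Wear=-3, Speed=1, Scrap=9]  = 17

17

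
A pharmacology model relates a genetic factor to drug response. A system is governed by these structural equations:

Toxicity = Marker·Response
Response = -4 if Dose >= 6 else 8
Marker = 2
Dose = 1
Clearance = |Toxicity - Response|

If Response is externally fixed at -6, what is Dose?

Under do(Response=-6), the mechanism Response = -4 if Dose >= 6 else 8 is discarded; Response is fixed at -6.
Dose is not downstream of the intervention, so its value is determined by the original equations.

1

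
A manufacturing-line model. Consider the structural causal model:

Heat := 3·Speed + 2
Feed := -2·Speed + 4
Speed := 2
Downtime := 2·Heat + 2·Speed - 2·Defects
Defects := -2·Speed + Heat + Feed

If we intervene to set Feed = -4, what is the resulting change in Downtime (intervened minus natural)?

8

do(Feed=-4) replaces the equation Feed := -2·Speed + 4 with the constant Feed = -4.
Heat = 3·Speed + 2  [with Speed=2]  = 8
Defects = -2·Speed + Heat + Feed  [with Speed=2, Heat=8, Feed=-4]  = 0
Downtime = 2·Heat + 2·Speed - 2·Defects  [with Heat=8, Speed=2, Defects=0]  = 20
Without intervention: Feed = -2·Speed + 4  [with Speed=2]  = 0; Heat = 3·Speed + 2  [with Speed=2]  = 8; Defects = -2·Speed + Heat + Feed  [with Speed=2, Heat=8, Feed=0]  = 4; Downtime = 2·Heat + 2·Speed - 2·Defects  [with Heat=8, Speed=2, Defects=4]  = 12.
Change = 20 − 12 = 8.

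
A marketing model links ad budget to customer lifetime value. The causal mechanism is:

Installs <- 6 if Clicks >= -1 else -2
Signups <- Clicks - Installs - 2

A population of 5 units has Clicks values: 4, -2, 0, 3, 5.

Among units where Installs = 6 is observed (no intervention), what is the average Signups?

-5

Conditioning on Installs=6 selects the 4 unit(s) with Clicks ∈ {4, 0, 3, 5}. Their Signups values: -4, -8, -5, -3. Mean = -5.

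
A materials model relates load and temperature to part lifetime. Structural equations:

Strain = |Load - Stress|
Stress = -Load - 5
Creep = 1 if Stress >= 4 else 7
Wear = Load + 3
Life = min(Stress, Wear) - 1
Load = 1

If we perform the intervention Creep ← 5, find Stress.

-6

The intervention breaks the incoming arrows to Creep: Creep = 1 if Stress >= 4 else 7 no longer applies, and Creep = 5.
Since Stress is not a descendant of the intervened variable, it is unaffected.
Stress = -Load - 5  [with Load=1]  = -6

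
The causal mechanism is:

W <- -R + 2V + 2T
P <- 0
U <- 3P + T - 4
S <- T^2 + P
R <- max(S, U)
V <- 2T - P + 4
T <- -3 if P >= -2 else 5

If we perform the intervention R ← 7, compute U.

-7

do(R=7) replaces the equation R <- max(S, U) with the constant R = 7.
Since U is not a descendant of the intervened variable, it is unaffected.
T = -3 if P >= -2 else 5  [with P=0]  = -3
U = 3P + T - 4  [with P=0, T=-3]  = -7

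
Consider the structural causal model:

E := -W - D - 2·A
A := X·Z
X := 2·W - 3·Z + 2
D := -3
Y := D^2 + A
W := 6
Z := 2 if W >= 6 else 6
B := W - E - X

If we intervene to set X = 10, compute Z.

2

Under do(X=10), the mechanism X := 2·W - 3·Z + 2 is discarded; X is fixed at 10.
Since Z is not a descendant of the intervened variable, it is unaffected.
Z = 2 if W >= 6 else 6  [with W=6]  = 2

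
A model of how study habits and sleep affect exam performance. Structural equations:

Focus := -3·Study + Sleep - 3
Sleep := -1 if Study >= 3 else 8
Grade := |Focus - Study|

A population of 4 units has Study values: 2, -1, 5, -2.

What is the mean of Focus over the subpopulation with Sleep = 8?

E[Focus|Sleep=8] averages over only the 3 units with Sleep=8 (Study = 2, -1, -2): Focus = -1, 8, 11, mean 6.

6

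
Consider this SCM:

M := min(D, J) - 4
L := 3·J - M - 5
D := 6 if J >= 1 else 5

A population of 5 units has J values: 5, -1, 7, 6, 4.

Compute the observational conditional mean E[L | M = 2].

Observing M=2 restricts to units where M's equation naturally yields 2: J ∈ {7, 6}. In that subpopulation L = 14, 11, mean 12.5.

12.5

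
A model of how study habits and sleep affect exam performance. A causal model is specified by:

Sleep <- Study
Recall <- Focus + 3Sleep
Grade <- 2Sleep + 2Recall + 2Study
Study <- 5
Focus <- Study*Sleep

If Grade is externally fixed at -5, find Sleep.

5

Under do(Grade=-5), the mechanism Grade <- 2Sleep + 2Recall + 2Study is discarded; Grade is fixed at -5.
No directed path runs from Grade to Sleep, so Sleep keeps its natural value.
Sleep = Study  [with Study=5]  = 5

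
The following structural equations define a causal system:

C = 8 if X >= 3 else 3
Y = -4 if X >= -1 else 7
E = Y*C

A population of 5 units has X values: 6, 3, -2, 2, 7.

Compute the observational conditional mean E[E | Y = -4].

-27

E[E|Y=-4] averages over only the 4 units with Y=-4 (X = 6, 3, 2, 7): E = -32, -32, -12, -32, mean -27.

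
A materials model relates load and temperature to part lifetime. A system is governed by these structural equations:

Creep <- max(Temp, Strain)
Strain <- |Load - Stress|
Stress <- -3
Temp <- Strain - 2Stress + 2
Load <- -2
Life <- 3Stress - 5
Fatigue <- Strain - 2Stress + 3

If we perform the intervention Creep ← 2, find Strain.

do(Creep=2) replaces the equation Creep <- max(Temp, Strain) with the constant Creep = 2.
Strain is not downstream of the intervention, so its value is determined by the original equations.
Strain = |Load - Stress|  [with Load=-2, Stress=-3]  = 1

1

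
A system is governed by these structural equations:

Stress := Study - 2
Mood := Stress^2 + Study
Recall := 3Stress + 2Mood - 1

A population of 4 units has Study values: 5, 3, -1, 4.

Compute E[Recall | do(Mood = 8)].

Under do(Mood=8), Mood's equation is replaced by Mood=8 for every unit. Per-unit Recall: 24, 18, 6, 21. Mean = 17.25.

17.25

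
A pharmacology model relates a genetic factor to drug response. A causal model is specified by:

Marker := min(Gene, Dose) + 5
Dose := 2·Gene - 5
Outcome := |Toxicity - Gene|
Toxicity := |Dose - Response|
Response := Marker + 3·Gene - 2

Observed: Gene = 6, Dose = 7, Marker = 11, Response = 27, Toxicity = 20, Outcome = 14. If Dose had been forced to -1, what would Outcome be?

15

Under do(Dose=-1), the mechanism Dose := 2·Gene - 5 is discarded; Dose is fixed at -1.
Marker = min(Gene, Dose) + 5  [with Gene=6, Dose=-1]  = 4
Response = Marker + 3·Gene - 2  [with Marker=4, Gene=6]  = 20
Toxicity = |Dose - Response|  [with Dose=-1, Response=20]  = 21
Outcome = |Toxicity - Gene|  [with Toxicity=21, Gene=6]  = 15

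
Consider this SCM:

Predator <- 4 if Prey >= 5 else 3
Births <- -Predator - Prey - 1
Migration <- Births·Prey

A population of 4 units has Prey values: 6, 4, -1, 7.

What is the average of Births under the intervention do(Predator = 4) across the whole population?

-9

Every unit gets Predator=4 under the intervention. Births values become -11, -9, -4, -12; E[Births|do(Predator=4)] = -9.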